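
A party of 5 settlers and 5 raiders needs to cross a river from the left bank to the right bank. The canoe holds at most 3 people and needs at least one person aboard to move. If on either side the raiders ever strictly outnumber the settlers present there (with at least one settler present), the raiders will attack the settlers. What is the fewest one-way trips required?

11

Counting alone: each trip to the right bank takes at most 3 across and each return brings at least 1 back, so after t trips out (and t−1 returns) at most 3t − (t−1) of the 10 are across; that first reaches 10 at t = 5, so at least 9 crossings are needed.
The safety rule pushes this higher. Following every safe sequence of crossings, the most of the 10 that can be at the right bank as the canoe arrives there on crossing 9 is 9 — never all 10.
So no plan with fewer than 11 crossings exists, and this one achieves 11:
1. 2 raiders → the right bank.  (the left bank: 5S 3R; the right bank: 0S 2R)
2. 1 raider ← the left bank.  (the left bank: 5S 4R; the right bank: 0S 1R)
3. 3 raiders → the right bank.  (the left bank: 5S 1R; the right bank: 0S 4R)
4. 1 raider ← the left bank.  (the left bank: 5S 2R; the right bank: 0S 3R)
5. 3 settlers → the right bank.  (the left bank: 2S 2R; the right bank: 3S 3R)
6. 1 settler and 1 raider ← the left bank.  (the left bank: 3S 3R; the right bank: 2S 2R)
7. 3 settlers → the right bank.  (the left bank: 0S 3R; the right bank: 5S 2R)
8. 1 raider ← the left bank.  (the left bank: 0S 4R; the right bank: 5S 1R)
9. 2 raiders → the right bank.  (the left bank: 0S 2R; the right bank: 5S 3R)
10. 1 raider ← the left bank.  (the left bank: 0S 3R; the right bank: 5S 2R)
11. 3 raiders → the right bank.  (the left bank: 0S 0R; the right bank: 5S 5R)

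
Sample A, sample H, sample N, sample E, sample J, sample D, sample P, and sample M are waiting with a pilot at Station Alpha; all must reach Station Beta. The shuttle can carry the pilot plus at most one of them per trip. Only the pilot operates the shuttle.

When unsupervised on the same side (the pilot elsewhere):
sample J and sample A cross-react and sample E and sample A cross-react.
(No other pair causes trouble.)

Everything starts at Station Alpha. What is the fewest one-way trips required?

Counting alone: the pilot can take at most 1 across per trip to Station Beta, so moving all 8 needs at least 8 loaded trips out, with a return between consecutive ones — at least 15 crossings.
The safety rule pushes this higher. Following every safe sequence of crossings, the most of the 8 that can be at Station Beta as the shuttle arrives there on crossing 15 is 7 — never all 8.
So no plan with fewer than 17 crossings exists, and this one achieves 17:
1. Pilot goes to Station Beta with sample A.
2. Pilot goes back to Station Alpha alone.
3. Pilot goes to Station Beta with sample H.
4. Pilot goes back to Station Alpha alone.
5. Pilot goes to Station Beta with sample N.
6. Pilot goes back to Station Alpha alone.
7. Pilot goes to Station Beta with sample E.
8. Pilot goes back to Station Alpha with sample A.
9. Pilot goes to Station Beta with sample J.
10. Pilot goes back to Station Alpha alone.
11. Pilot goes to Station Beta with sample D.
12. Pilot goes back to Station Alpha alone.
13. Pilot goes to Station Beta with sample P.
14. Pilot goes back to Station Alpha alone.
15. Pilot goes to Station Beta with sample M.
16. Pilot goes back to Station Alpha alone.
17. Pilot goes to Station Beta with sample A.

17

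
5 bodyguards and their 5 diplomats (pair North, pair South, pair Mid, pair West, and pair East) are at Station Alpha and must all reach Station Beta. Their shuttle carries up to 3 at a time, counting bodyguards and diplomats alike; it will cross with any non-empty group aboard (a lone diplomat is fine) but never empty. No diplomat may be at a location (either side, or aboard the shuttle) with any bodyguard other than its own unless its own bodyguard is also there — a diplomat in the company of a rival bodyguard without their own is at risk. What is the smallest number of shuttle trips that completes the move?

11

Counting alone: each trip to Station Beta takes at most 3 across and each return brings at least 1 back, so after t trips out (and t−1 returns) at most 3t − (t−1) of the 10 are across; that first reaches 10 at t = 5, so at least 9 crossings are needed.
The safety rule pushes this higher. Following every safe sequence of crossings, the most of the 10 that can be at Station Beta as the shuttle arrives there on crossing 9 is 9 — never all 10.
So no plan with fewer than 11 crossings exists, and this one achieves 11:
1. bodyguard North and diplomat North cross → Station Beta.
2. bodyguard North crosses ← Station Alpha.
3. diplomat Mid, diplomat South, and diplomat West cross → Station Beta.
4. diplomat North crosses ← Station Alpha.
5. bodyguard Mid, bodyguard South, and bodyguard West cross → Station Beta.
6. bodyguard South and diplomat South cross ← Station Alpha.
7. bodyguard East, bodyguard North, and bodyguard South cross → Station Beta.
8. diplomat Mid crosses ← Station Alpha.
9. diplomat North and diplomat South cross → Station Beta.
10. diplomat North crosses ← Station Alpha.
11. diplomat East, diplomat Mid, and diplomat North cross → Station Beta.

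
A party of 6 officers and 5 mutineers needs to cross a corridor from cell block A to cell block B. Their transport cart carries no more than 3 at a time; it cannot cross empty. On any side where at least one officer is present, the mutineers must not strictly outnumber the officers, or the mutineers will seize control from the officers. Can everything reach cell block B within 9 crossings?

Yes — this plan uses 9 crossings (≤ 9):
1. 3 mutineers → cell block B.  (cell block A: 6O 2M; cell block B: 0O 3M)
2. 1 mutineer ← cell block A.  (cell block A: 6O 3M; cell block B: 0O 2M)
3. 3 officers → cell block B.  (cell block A: 3O 3M; cell block B: 3O 2M)
4. 1 officer ← cell block A.  (cell block A: 4O 3M; cell block B: 2O 2M)
5. 2 officers and 1 mutineer → cell block B.  (cell block A: 2O 2M; cell block B: 4O 3M)
6. 1 officer ← cell block A.  (cell block A: 3O 2M; cell block B: 3O 3M)
7. 2 officers and 1 mutineer → cell block B.  (cell block A: 1O 1M; cell block B: 5O 4M)
8. 1 officer ← cell block A.  (cell block A: 2O 1M; cell block B: 4O 4M)
9. 2 officers and 1 mutineer → cell block B.  (cell block A: 0O 0M; cell block B: 6O 5M)

Yes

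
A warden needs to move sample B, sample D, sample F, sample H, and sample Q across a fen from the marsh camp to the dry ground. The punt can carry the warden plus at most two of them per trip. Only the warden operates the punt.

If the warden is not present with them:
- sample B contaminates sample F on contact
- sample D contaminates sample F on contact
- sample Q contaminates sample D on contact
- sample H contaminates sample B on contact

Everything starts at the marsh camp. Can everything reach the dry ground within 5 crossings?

No

Counting alone: the warden can take at most 2 across per trip to the dry ground, so moving all 5 needs at least 3 loaded trips out, with a return between consecutive ones — at least 5 crossings.
The safety rule pushes this higher. Following every safe sequence of crossings, the most of the 5 that can be at the dry ground as the punt arrives there on crossing 5 is 4 — never all 5.
So the move cannot be finished within 5 crossings. (The shortest complete plan takes 7:)
1. Warden goes to the dry ground with sample B and sample D.  [the marsh camp: sample F, sample H, sample Q | the dry ground: sample B, sample D]
2. Warden goes back to the marsh camp alone.  [the marsh camp: sample F, sample H, sample Q | the dry ground: sample B, sample D]
3. Warden goes to the dry ground with sample F.  [the marsh camp: sample H, sample Q | the dry ground: sample B, sample D, sample F]
4. Warden goes back to the marsh camp with sample B and sample D.  [the marsh camp: sample B, sample D, sample H, sample Q | the dry ground: sample F]
5. Warden goes to the dry ground with sample H and sample Q.  [the marsh camp: sample B, sample D | the dry ground: sample F, sample H, sample Q]
6. Warden goes back to the marsh camp alone.  [the marsh camp: sample B, sample D | the dry ground: sample F, sample H, sample Q]
7. Warden goes to the dry ground with sample B and sample D.  [the marsh camp: — | the dry ground: sample B, sample D, sample F, sample H, sample Q]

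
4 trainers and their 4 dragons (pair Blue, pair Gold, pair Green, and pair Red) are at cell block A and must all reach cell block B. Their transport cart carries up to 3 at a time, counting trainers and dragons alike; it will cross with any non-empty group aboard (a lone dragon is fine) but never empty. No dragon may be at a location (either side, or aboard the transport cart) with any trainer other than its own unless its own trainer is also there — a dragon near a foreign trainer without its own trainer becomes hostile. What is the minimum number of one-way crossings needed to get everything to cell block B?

9

Counting alone: each trip to cell block B takes at most 3 across and each return brings at least 1 back, so after t trips out (and t−1 returns) at most 3t − (t−1) of the 8 are across; that first reaches 8 at t = 4, so at least 7 crossings are needed.
The safety rule pushes this higher. Following every safe sequence of crossings, the most of the 8 that can be at cell block B as the transport cart arrives there on crossing 7 is 7 — never all 8.
So no plan with fewer than 9 crossings exists, and this one achieves 9:
1. dragon Blue and trainer Blue cross → cell block B.
2. trainer Blue crosses ← cell block A.
3. dragon Gold, trainer Blue, and trainer Gold cross → cell block B.
4. dragon Blue and trainer Blue cross ← cell block A.
5. trainer Blue, trainer Green, and trainer Red cross → cell block B.
6. dragon Gold crosses ← cell block A.
7. dragon Blue and dragon Gold cross → cell block B.
8. dragon Blue crosses ← cell block A.
9. dragon Blue, dragon Green, and dragon Red cross → cell block B.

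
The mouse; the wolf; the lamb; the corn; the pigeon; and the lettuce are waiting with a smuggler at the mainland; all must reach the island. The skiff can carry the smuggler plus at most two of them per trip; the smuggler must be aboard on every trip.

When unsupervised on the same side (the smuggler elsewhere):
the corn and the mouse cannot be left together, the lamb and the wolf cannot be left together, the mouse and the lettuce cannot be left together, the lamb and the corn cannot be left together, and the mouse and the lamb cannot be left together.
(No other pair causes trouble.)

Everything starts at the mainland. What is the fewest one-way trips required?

Counting alone: the smuggler can take at most 2 across per trip to the island, so moving all 6 needs at least 3 loaded trips out, with a return between consecutive ones — at least 5 crossings.
The safety rule pushes this higher. Following every safe sequence of crossings, the most of the 6 that can be at the island as the skiff arrives there on crossings 5, 7 is 4, 5 respectively — never all 6.
So no plan with fewer than 9 crossings exists, and this one achieves 9:
1. Smuggler goes to the island with the lamb and the mouse.
2. Smuggler goes back to the mainland with the mouse.
3. Smuggler goes to the island with the mouse and the wolf.
4. Smuggler goes back to the mainland with the lamb.
5. Smuggler goes to the island with the lamb and the pigeon.
6. Smuggler goes back to the mainland with the lamb.
7. Smuggler goes to the island with the corn and the lettuce.
8. Smuggler goes back to the mainland with the mouse.
9. Smuggler goes to the island with the lamb and the mouse.

9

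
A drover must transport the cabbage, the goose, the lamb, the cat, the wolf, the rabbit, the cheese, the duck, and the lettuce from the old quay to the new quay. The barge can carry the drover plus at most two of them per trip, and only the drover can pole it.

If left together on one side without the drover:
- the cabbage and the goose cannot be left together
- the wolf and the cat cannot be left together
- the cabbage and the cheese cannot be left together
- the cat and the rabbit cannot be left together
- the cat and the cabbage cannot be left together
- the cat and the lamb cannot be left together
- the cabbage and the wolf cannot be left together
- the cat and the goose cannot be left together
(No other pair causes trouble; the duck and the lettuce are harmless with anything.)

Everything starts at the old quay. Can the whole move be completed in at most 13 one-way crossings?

No

Counting alone: the drover can take at most 2 across per trip to the new quay, so moving all 9 needs at least 5 loaded trips out, with a return between consecutive ones — at least 9 crossings.
The safety rule pushes this higher. Following every safe sequence of crossings, the most of the 9 that can be at the new quay as the barge arrives there on crossings 9, 11, 13 is 6, 7, 8 respectively — never all 9.
So the move cannot be finished within 13 crossings. (The shortest complete plan takes 15:)
1. Drover goes to the new quay with the cabbage and the cat.
2. Drover goes back to the old quay with the cabbage.
3. Drover goes to the new quay with the cabbage and the lamb.
4. Drover goes back to the old quay with the cat.
5. Drover goes to the new quay with the cat and the rabbit.
6. Drover goes back to the old quay with the cat.
7. Drover goes to the new quay with the goose and the wolf.
8. Drover goes back to the old quay with the cabbage.
9. Drover goes to the new quay with the cabbage and the cheese.
10. Drover goes back to the old quay with the cabbage.
11. Drover goes to the new quay with the cabbage and the duck.
12. Drover goes back to the old quay with the cabbage.
13. Drover goes to the new quay with the cabbage and the lettuce.
14. Drover goes back to the old quay with the cabbage.
15. Drover goes to the new quay with the cabbage and the cat.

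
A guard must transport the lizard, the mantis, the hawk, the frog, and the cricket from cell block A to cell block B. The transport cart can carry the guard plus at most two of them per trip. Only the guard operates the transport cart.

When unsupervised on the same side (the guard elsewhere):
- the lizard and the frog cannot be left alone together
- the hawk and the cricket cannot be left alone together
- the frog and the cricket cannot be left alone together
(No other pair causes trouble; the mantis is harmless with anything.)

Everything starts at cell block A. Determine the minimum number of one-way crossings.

5

Counting alone: the guard can take at most 2 across per trip to cell block B, so moving all 5 needs at least 3 loaded trips out, with a return between consecutive ones — at least 5 crossings.
The plan below uses exactly 5 crossings, so it is optimal:
1. Guard goes to cell block B with the cricket and the lizard.
2. Guard goes back to cell block A alone.
3. Guard goes to cell block B with the mantis.
4. Guard goes back to cell block A alone.
5. Guard goes to cell block B with the frog and the hawk.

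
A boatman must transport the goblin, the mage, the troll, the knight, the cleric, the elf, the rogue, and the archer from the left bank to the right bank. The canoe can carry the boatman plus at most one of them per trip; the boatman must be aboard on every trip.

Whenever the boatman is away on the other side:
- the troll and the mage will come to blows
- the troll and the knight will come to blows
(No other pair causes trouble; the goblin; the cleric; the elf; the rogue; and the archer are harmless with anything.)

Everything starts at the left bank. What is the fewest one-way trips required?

Counting alone: the boatman can take at most 1 across per trip to the right bank, so moving all 8 needs at least 8 loaded trips out, with a return between consecutive ones — at least 15 crossings.
The safety rule pushes this higher. Following every safe sequence of crossings, the most of the 8 that can be at the right bank as the canoe arrives there on crossing 15 is 7 — never all 8.
So no plan with fewer than 17 crossings exists, and this one achieves 17:
1. Boatman goes to the right bank with the troll.  [the left bank: the archer, the cleric, the elf, the goblin, the knight, the mage, the rogue | the right bank: the troll]
2. Boatman goes back to the left bank alone.  [the left bank: the archer, the cleric, the elf, the goblin, the knight, the mage, the rogue | the right bank: the troll]
3. Boatman goes to the right bank with the goblin.  [the left bank: the archer, the cleric, the elf, the knight, the mage, the rogue | the right bank: the goblin, the troll]
4. Boatman goes back to the left bank alone.  [the left bank: the archer, the cleric, the elf, the knight, the mage, the rogue | the right bank: the goblin, the troll]
5. Boatman goes to the right bank with the mage.  [the left bank: the archer, the cleric, the elf, the knight, the rogue | the right bank: the goblin, the mage, the troll]
6. Boatman goes back to the left bank with the troll.  [the left bank: the archer, the cleric, the elf, the knight, the rogue, the troll | the right bank: the goblin, the mage]
7. Boatman goes to the right bank with the knight.  [the left bank: the archer, the cleric, the elf, the rogue, the troll | the right bank: the goblin, the knight, the mage]
8. Boatman goes back to the left bank alone.  [the left bank: the archer, the cleric, the elf, the rogue, the troll | the right bank: the goblin, the knight, the mage]
9. Boatman goes to the right bank with the cleric.  [the left bank: the archer, the elf, the rogue, the troll | the right bank: the cleric, the goblin, the knight, the mage]
10. Boatman goes back to the left bank alone.  [the left bank: the archer, the elf, the rogue, the troll | the right bank: the cleric, the goblin, the knight, the mage]
11. Boatman goes to the right bank with the elf.  [the left bank: the archer, the rogue, the troll | the right bank: the cleric, the elf, the goblin, the knight, the mage]
12. Boatman goes back to the left bank alone.  [the left bank: the archer, the rogue, the troll | the right bank: the cleric, the elf, the goblin, the knight, the mage]
13. Boatman goes to the right bank with the rogue.  [the left bank: the archer, the troll | the right bank: the cleric, the elf, the goblin, the knight, the mage, the rogue]
14. Boatman goes back to the left bank alone.  [the left bank: the archer, the troll | the right bank: the cleric, the elf, the goblin, the knight, the mage, the rogue]
15. Boatman goes to the right bank with the archer.  [the left bank: the troll | the right bank: the archer, the cleric, the elf, the goblin, the knight, the mage, the rogue]
16. Boatman goes back to the left bank alone.  [the left bank: the troll | the right bank: the archer, the cleric, the elf, the goblin, the knight, the mage, the rogue]
17. Boatman goes to the right bank with the troll.  [the left bank: — | the right bank: the archer, the cleric, the elf, the goblin, the knight, the mage, the rogue, the troll]

17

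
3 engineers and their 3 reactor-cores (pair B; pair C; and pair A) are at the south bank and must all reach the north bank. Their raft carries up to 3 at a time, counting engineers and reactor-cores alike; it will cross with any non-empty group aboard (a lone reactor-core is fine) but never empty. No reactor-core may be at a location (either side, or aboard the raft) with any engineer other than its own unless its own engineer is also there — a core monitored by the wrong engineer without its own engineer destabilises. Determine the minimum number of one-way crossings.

5

Counting alone: each trip to the north bank takes at most 3 across and each return brings at least 1 back, so after t trips out (and t−1 returns) at most 3t − (t−1) of the 6 are across; that first reaches 6 at t = 3, so at least 5 crossings are needed.
The plan below uses exactly 5 crossings, so it is optimal:
1. engineer B and reactor-core B cross → the north bank.
2. engineer B crosses ← the south bank.
3. engineer A, engineer B, and engineer C cross → the north bank.
4. reactor-core B crosses ← the south bank.
5. reactor-core A, reactor-core B, and reactor-core C cross → the north bank.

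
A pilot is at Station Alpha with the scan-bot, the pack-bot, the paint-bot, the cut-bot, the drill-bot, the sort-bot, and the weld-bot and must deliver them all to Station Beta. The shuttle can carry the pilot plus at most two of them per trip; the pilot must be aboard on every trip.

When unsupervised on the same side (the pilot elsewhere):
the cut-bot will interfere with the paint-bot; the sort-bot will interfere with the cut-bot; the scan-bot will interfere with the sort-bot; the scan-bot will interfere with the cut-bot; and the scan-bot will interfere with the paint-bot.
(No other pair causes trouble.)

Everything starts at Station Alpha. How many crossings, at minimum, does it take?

11

Counting alone: the pilot can take at most 2 across per trip to Station Beta, so moving all 7 needs at least 4 loaded trips out, with a return between consecutive ones — at least 7 crossings.
The safety rule pushes this higher. Following every safe sequence of crossings, the most of the 7 that can be at Station Beta as the shuttle arrives there on crossings 7, 9 is 5, 6 respectively — never all 7.
So no plan with fewer than 11 crossings exists, and this one achieves 11:
1. Pilot goes to Station Beta with the cut-bot and the scan-bot.
2. Pilot goes back to Station Alpha with the scan-bot.
3. Pilot goes to Station Beta with the pack-bot and the scan-bot.
4. Pilot goes back to Station Alpha with the scan-bot.
5. Pilot goes to Station Beta with the drill-bot and the scan-bot.
6. Pilot goes back to Station Alpha with the scan-bot.
7. Pilot goes to Station Beta with the scan-bot and the weld-bot.
8. Pilot goes back to Station Alpha with the scan-bot.
9. Pilot goes to Station Beta with the paint-bot and the sort-bot.
10. Pilot goes back to Station Alpha with the cut-bot.
11. Pilot goes to Station Beta with the cut-bot and the scan-bot.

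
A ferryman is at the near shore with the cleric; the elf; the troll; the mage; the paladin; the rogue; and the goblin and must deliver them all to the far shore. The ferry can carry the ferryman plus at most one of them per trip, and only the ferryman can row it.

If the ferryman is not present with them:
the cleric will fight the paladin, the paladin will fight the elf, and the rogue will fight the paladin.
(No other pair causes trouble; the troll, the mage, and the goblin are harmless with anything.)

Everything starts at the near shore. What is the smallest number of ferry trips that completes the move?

Following every safe sequence of crossings from the start, the most of the 7 that can be at the far shore as the ferry arrives there on crossings 1, 3, 5, 7, 9 is 1, 2, 3, 4, 5 respectively; the best ever achieved is 5 of 7.
From crossing 11 on, no configuration arises that was not already reachable earlier: only 72 distinct safe configurations (who is on which side, and where the ferry is) can ever be reached, none of them has everyone across, and every continuation just revisits them. So no valid plan exists.

impossible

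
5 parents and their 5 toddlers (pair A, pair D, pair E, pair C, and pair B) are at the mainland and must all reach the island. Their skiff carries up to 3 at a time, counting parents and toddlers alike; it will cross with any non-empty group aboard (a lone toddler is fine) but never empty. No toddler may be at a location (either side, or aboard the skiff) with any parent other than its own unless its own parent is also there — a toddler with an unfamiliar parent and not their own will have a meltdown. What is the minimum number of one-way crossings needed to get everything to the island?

Counting alone: each trip to the island takes at most 3 across and each return brings at least 1 back, so after t trips out (and t−1 returns) at most 3t − (t−1) of the 10 are across; that first reaches 10 at t = 5, so at least 9 crossings are needed.
The safety rule pushes this higher. Following every safe sequence of crossings, the most of the 10 that can be at the island as the skiff arrives there on crossing 9 is 9 — never all 10.
So no plan with fewer than 11 crossings exists, and this one achieves 11:
1. parent A and toddler A cross → the island.
2. parent A crosses ← the mainland.
3. toddler C, toddler D, and toddler E cross → the island.
4. toddler A crosses ← the mainland.
5. parent C, parent D, and parent E cross → the island.
6. parent D and toddler D cross ← the mainland.
7. parent A, parent B, and parent D cross → the island.
8. toddler E crosses ← the mainland.
9. toddler A and toddler D cross → the island.
10. toddler A crosses ← the mainland.
11. toddler A, toddler B, and toddler E cross → the island.

11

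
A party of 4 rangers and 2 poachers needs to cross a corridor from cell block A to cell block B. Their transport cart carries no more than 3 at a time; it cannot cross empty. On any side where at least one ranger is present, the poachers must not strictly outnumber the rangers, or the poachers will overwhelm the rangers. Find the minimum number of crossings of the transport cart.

5

Counting alone: each trip to cell block B takes at most 3 across and each return brings at least 1 back, so after t trips out (and t−1 returns) at most 3t − (t−1) of the 6 are across; that first reaches 6 at t = 3, so at least 5 crossings are needed.
The plan below uses exactly 5 crossings, so it is optimal:
1. 2 poachers → cell block B.  (cell block A: 4R 0P; cell block B: 0R 2P)
2. 1 poacher ← cell block A.  (cell block A: 4R 1P; cell block B: 0R 1P)
3. 2 rangers and 1 poacher → cell block B.  (cell block A: 2R 0P; cell block B: 2R 2P)
4. 1 poacher ← cell block A.  (cell block A: 2R 1P; cell block B: 2R 1P)
5. 2 rangers and 1 poacher → cell block B.  (cell block A: 0R 0P; cell block B: 4R 2P)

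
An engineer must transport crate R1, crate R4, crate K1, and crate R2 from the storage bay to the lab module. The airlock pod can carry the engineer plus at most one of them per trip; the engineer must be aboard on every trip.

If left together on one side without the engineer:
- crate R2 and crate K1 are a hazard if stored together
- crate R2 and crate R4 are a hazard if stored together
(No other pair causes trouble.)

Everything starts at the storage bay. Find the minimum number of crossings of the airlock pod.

9

Counting alone: the engineer can take at most 1 across per trip to the lab module, so moving all 4 needs at least 4 loaded trips out, with a return between consecutive ones — at least 7 crossings.
The safety rule pushes this higher. Following every safe sequence of crossings, the most of the 4 that can be at the lab module as the airlock pod arrives there on crossing 7 is 3 — never all 4.
So no plan with fewer than 9 crossings exists, and this one achieves 9:
1. Engineer goes to the lab module with crate R2.  [the storage bay: crate K1, crate R1, crate R4 | the lab module: crate R2]
2. Engineer goes back to the storage bay alone.  [the storage bay: crate K1, crate R1, crate R4 | the lab module: crate R2]
3. Engineer goes to the lab module with crate R1.  [the storage bay: crate K1, crate R4 | the lab module: crate R1, crate R2]
4. Engineer goes back to the storage bay alone.  [the storage bay: crate K1, crate R4 | the lab module: crate R1, crate R2]
5. Engineer goes to the lab module with crate R4.  [the storage bay: crate K1 | the lab module: crate R1, crate R2, crate R4]
6. Engineer goes back to the storage bay with crate R2.  [the storage bay: crate K1, crate R2 | the lab module: crate R1, crate R4]
7. Engineer goes to the lab module with crate K1.  [the storage bay: crate R2 | the lab module: crate K1, crate R1, crate R4]
8. Engineer goes back to the storage bay alone.  [the storage bay: crate R2 | the lab module: crate K1, crate R1, crate R4]
9. Engineer goes to the lab module with crate R2.  [the storage bay: — | the lab module: crate K1, crate R1, crate R2, crate R4]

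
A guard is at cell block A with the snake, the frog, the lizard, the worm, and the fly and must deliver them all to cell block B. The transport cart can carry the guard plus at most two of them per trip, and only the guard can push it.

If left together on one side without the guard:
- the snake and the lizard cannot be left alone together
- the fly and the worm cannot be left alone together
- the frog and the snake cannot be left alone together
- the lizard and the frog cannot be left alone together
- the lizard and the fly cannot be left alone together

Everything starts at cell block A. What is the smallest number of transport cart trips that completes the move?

impossible

Whatever the first load, the items left behind include a forbidden pair without the guard. No opening move is safe, so no plan exists.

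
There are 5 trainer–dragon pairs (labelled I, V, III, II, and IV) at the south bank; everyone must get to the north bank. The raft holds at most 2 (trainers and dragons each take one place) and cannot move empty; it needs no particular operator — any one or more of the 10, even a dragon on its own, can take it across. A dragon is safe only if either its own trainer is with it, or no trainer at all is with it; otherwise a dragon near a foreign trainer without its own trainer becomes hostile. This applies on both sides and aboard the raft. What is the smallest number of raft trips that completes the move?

Following every safe sequence of crossings from the start, the most of the 10 that can be at the north bank as the raft arrives there on crossings 1, 3, 5, 7 is 2, 3, 4, 5 respectively; the best ever achieved is 5 of 10.
From crossing 9 on, no configuration arises that was not already reachable earlier: only 82 distinct safe configurations (who is on which side, and where the raft is) can ever be reached, none of them has everyone across, and every continuation just revisits them. So no valid plan exists.

impossible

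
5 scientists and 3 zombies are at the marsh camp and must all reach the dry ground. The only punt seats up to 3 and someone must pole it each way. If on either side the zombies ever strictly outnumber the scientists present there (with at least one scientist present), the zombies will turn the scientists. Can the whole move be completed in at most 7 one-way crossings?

Yes — this plan uses 7 crossings (≤ 7):
1. 2 zombies → the dry ground.  (the marsh camp: 5S 1Z; the dry ground: 0S 2Z)
2. 1 zombie ← the marsh camp.  (the marsh camp: 5S 2Z; the dry ground: 0S 1Z)
3. 2 scientists and 1 zombie → the dry ground.  (the marsh camp: 3S 1Z; the dry ground: 2S 2Z)
4. 1 zombie ← the marsh camp.  (the marsh camp: 3S 2Z; the dry ground: 2S 1Z)
5. 1 scientist and 2 zombies → the dry ground.  (the marsh camp: 2S 0Z; the dry ground: 3S 3Z)
6. 1 zombie ← the marsh camp.  (the marsh camp: 2S 1Z; the dry ground: 3S 2Z)
7. 2 scientists and 1 zombie → the dry ground.  (the marsh camp: 0S 0Z; the dry ground: 5S 3Z)

Yes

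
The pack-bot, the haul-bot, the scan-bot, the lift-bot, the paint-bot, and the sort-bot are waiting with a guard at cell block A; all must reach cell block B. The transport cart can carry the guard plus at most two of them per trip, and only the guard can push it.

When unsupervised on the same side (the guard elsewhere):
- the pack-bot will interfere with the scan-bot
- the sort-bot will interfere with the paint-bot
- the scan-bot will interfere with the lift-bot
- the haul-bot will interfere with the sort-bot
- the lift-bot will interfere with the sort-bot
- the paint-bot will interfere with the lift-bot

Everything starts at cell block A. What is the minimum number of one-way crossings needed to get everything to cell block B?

Whatever the first load, the items left behind include a forbidden pair without the guard. No opening move is safe, so no plan exists.

impossible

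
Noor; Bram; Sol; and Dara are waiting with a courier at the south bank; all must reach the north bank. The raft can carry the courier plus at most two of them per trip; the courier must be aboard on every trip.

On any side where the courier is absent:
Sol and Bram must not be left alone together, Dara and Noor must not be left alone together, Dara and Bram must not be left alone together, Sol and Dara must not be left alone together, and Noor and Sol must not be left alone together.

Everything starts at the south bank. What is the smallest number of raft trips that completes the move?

Counting alone: the courier can take at most 2 across per trip to the north bank, so moving all 4 needs at least 2 loaded trips out, with a return between consecutive ones — at least 3 crossings.
The safety rule pushes this higher. Following every safe sequence of crossings, the most of the 4 that can be at the north bank as the raft arrives there on crossing 3 is 3 — never all 4.
So no plan with fewer than 5 crossings exists, and this one achieves 5:
1. Courier goes to the north bank with Dara and Sol.
2. Courier goes back to the south bank with Sol.
3. Courier goes to the north bank with Bram and Noor.
4. Courier goes back to the south bank with Dara.
5. Courier goes to the north bank with Dara and Sol.

5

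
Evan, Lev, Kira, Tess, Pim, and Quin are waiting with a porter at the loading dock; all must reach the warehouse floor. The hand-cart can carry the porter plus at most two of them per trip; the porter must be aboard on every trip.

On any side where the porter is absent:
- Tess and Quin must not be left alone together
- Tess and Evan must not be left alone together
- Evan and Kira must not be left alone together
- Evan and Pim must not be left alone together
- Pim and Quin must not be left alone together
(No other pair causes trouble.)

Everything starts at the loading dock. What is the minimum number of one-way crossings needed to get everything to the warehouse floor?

Counting alone: the porter can take at most 2 across per trip to the warehouse floor, so moving all 6 needs at least 3 loaded trips out, with a return between consecutive ones — at least 5 crossings.
The safety rule pushes this higher. Following every safe sequence of crossings, the most of the 6 that can be at the warehouse floor as the hand-cart arrives there on crossing 5 is 5 — never all 6.
So no plan with fewer than 7 crossings exists, and this one achieves 7:
1. Porter goes to the warehouse floor with Evan and Quin.  [the loading dock: Kira, Lev, Pim, Tess | the warehouse floor: Evan, Quin]
2. Porter goes back to the loading dock alone.  [the loading dock: Kira, Lev, Pim, Tess | the warehouse floor: Evan, Quin]
3. Porter goes to the warehouse floor with Kira and Lev.  [the loading dock: Pim, Tess | the warehouse floor: Evan, Kira, Lev, Quin]
4. Porter goes back to the loading dock with Evan.  [the loading dock: Evan, Pim, Tess | the warehouse floor: Kira, Lev, Quin]
5. Porter goes to the warehouse floor with Pim and Tess.  [the loading dock: Evan | the warehouse floor: Kira, Lev, Pim, Quin, Tess]
6. Porter goes back to the loading dock with Quin.  [the loading dock: Evan, Quin | the warehouse floor: Kira, Lev, Pim, Tess]
7. Porter goes to the warehouse floor with Evan and Quin.  [the loading dock: — | the warehouse floor: Evan, Kira, Lev, Pim, Quin, Tess]

7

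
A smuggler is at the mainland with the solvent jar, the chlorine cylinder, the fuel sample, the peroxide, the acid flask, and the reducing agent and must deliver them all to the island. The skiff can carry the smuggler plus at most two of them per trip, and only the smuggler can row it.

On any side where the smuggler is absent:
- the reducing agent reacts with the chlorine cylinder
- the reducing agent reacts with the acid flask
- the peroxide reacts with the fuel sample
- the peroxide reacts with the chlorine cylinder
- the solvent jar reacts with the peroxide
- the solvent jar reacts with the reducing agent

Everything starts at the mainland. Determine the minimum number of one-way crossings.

7

Counting alone: the smuggler can take at most 2 across per trip to the island, so moving all 6 needs at least 3 loaded trips out, with a return between consecutive ones — at least 5 crossings.
The safety rule pushes this higher. Following every safe sequence of crossings, the most of the 6 that can be at the island as the skiff arrives there on crossing 5 is 4 — never all 6.
So no plan with fewer than 7 crossings exists, and this one achieves 7:
1. Smuggler goes to the island with the peroxide and the reducing agent.
2. Smuggler goes back to the mainland alone.
3. Smuggler goes to the island with the chlorine cylinder and the solvent jar.
4. Smuggler goes back to the mainland with the peroxide and the reducing agent.
5. Smuggler goes to the island with the acid flask and the fuel sample.
6. Smuggler goes back to the mainland alone.
7. Smuggler goes to the island with the peroxide and the reducing agent.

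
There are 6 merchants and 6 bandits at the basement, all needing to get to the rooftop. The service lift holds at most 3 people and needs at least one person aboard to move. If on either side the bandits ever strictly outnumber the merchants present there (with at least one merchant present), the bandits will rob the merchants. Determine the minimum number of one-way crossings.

Following every safe sequence of crossings from the start, the most of the 12 that can be at the rooftop as the service lift arrives there on crossings 1, 3, 5 is 3, 5, 6 respectively; the best ever achieved is 6 of 12.
From crossing 7 on, no configuration arises that was not already reachable earlier: only 17 distinct safe configurations (who is on which side, and where the service lift is) can ever be reached, none of them has everyone across, and every continuation just revisits them. They are: 0 merchants + 0 bandits across (service lift back at the start); 0 merchants + 1 bandit across (service lift there); 0 merchants + 1 bandit across (service lift back at the start); 0 merchants + 2 bandits across (service lift there); 0 merchants + 2 bandits across (service lift back at the start); 0 merchants + 3 bandits across (service lift there); 0 merchants + 3 bandits across (service lift back at the start); 0 merchants + 4 bandits across (service lift there); 0 merchants + 4 bandits across (service lift back at the start); 0 merchants + 5 bandits across (service lift there); 0 merchants + 5 bandits across (service lift back at the start); 0 merchants + 6 bandits across (service lift there); 1 merchant + 1 bandit across (service lift there); 1 merchant + 1 bandit across (service lift back at the start); 2 merchants + 2 bandits across (service lift there); 2 merchants + 2 bandits across (service lift back at the start); 3 merchants + 3 bandits across (service lift there). So no valid plan exists.

impossible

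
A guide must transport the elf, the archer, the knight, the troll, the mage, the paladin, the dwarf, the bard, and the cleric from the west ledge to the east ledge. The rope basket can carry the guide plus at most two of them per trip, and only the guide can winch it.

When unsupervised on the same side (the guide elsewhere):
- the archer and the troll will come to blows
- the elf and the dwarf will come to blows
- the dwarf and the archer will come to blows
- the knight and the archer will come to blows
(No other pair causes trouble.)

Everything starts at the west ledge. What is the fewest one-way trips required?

9

Counting alone: the guide can take at most 2 across per trip to the east ledge, so moving all 9 needs at least 5 loaded trips out, with a return between consecutive ones — at least 9 crossings.
The plan below uses exactly 9 crossings, so it is optimal:
1. Guide goes to the east ledge with the archer and the elf.  [the west ledge: the bard, the cleric, the dwarf, the knight, the mage, the paladin, the troll | the east ledge: the archer, the elf]
2. Guide goes back to the west ledge alone.  [the west ledge: the bard, the cleric, the dwarf, the knight, the mage, the paladin, the troll | the east ledge: the archer, the elf]
3. Guide goes to the east ledge with the mage and the paladin.  [the west ledge: the bard, the cleric, the dwarf, the knight, the troll | the east ledge: the archer, the elf, the mage, the paladin]
4. Guide goes back to the west ledge alone.  [the west ledge: the bard, the cleric, the dwarf, the knight, the troll | the east ledge: the archer, the elf, the mage, the paladin]
5. Guide goes to the east ledge with the bard and the cleric.  [the west ledge: the dwarf, the knight, the troll | the east ledge: the archer, the bard, the cleric, the elf, the mage, the paladin]
6. Guide goes back to the west ledge alone.  [the west ledge: the dwarf, the knight, the troll | the east ledge: the archer, the bard, the cleric, the elf, the mage, the paladin]
7. Guide goes to the east ledge with the knight and the troll.  [the west ledge: the dwarf | the east ledge: the archer, the bard, the cleric, the elf, the knight, the mage, the paladin, the troll]
8. Guide goes back to the west ledge with the archer.  [the west ledge: the archer, the dwarf | the east ledge: the bard, the cleric, the elf, the knight, the mage, the paladin, the troll]
9. Guide goes to the east ledge with the archer and the dwarf.  [the west ledge: — | the east ledge: the archer, the bard, the cleric, the dwarf, the elf, the knight, the mage, the paladin, the troll]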